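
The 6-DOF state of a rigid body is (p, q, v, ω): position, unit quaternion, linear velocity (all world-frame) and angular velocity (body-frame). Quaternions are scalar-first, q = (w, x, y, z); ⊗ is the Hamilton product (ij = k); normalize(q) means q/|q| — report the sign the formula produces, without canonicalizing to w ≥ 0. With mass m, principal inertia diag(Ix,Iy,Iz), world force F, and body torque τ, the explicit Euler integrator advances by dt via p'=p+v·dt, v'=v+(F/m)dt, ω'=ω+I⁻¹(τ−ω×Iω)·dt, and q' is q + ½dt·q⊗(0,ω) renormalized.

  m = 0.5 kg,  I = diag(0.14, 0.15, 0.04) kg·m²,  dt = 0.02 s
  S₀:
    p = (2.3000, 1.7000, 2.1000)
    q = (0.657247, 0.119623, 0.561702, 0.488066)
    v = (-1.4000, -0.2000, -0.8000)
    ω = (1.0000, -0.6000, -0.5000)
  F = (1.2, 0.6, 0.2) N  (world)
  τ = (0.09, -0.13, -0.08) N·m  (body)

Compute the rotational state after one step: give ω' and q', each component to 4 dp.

ω' = (1.0176, -0.6107, -0.5370)
q' = (0.6618, 0.1263, 0.5632, 0.4784)

(τ − ω×Iω)/I = (0.8786, -0.5333, -1.8500)
new body rate ω' = (1.0176, -0.6107, -0.5370)
q⊗(0,ω) = (0.4614312, 0.6692356, 0.1535293, -0.9620993)
q + ½dt·q⊗(0,ω), renormalized = (0.6618, 0.1263, 0.5632, 0.4784)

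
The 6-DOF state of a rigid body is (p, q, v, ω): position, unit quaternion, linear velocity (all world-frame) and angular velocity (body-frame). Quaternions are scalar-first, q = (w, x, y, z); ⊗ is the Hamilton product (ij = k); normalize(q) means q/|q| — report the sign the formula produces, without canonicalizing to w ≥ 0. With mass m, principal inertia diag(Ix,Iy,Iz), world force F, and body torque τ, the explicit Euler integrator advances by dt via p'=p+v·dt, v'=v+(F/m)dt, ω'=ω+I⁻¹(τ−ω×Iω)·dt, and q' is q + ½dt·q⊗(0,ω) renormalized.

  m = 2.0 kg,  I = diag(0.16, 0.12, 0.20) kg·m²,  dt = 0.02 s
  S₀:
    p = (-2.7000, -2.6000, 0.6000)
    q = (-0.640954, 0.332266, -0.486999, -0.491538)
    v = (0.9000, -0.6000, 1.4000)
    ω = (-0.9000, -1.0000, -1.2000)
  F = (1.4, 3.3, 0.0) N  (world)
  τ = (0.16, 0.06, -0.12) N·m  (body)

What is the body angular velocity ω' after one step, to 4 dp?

angular accel α = (0.4000, 0.8600, -0.4200)
ω + α·dt = (-0.8920, -0.9828, -1.2084)

ω' = (-0.8920, -0.9828, -1.2084)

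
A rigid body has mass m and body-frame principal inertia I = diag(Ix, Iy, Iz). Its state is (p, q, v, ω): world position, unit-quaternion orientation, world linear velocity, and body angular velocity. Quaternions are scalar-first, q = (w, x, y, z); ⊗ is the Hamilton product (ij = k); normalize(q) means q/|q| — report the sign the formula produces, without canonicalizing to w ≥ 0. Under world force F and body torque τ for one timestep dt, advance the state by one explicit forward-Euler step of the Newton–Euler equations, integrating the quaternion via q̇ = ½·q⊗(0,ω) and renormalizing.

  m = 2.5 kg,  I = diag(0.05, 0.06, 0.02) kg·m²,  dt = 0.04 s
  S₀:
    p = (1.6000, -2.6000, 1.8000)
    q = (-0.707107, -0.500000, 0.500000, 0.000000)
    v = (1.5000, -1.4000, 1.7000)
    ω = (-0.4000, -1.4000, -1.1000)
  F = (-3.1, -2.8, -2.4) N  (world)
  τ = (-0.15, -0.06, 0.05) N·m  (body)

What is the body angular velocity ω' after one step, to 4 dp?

α = I⁻¹(τ − ω×Iω) = (-1.7680, -1.2200, 2.2200)
new body rate ω' = (-0.4707, -1.4488, -1.0112)

ω' = (-0.4707, -1.4488, -1.0112)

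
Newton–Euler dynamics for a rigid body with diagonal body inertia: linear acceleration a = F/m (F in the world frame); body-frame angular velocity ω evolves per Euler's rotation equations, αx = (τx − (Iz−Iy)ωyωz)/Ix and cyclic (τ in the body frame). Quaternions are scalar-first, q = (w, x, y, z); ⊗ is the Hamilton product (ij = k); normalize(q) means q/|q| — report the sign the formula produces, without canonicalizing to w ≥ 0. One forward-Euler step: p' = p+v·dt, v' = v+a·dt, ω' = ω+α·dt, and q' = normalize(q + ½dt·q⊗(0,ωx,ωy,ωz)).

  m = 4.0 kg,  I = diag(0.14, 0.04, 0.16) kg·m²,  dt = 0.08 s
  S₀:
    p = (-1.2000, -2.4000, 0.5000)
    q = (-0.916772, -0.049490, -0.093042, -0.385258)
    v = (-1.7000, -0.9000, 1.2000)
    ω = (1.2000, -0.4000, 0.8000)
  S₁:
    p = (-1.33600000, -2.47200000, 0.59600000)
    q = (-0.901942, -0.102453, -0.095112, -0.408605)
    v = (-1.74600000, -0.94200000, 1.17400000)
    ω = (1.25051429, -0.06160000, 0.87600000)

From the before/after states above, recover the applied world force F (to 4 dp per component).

F = (-2.3000, -2.1000, -1.3000)

v₁ − v₀ = (-0.04600000, -0.04200000, -0.02600000)
applied force F = (-2.3000, -2.1000, -1.3000)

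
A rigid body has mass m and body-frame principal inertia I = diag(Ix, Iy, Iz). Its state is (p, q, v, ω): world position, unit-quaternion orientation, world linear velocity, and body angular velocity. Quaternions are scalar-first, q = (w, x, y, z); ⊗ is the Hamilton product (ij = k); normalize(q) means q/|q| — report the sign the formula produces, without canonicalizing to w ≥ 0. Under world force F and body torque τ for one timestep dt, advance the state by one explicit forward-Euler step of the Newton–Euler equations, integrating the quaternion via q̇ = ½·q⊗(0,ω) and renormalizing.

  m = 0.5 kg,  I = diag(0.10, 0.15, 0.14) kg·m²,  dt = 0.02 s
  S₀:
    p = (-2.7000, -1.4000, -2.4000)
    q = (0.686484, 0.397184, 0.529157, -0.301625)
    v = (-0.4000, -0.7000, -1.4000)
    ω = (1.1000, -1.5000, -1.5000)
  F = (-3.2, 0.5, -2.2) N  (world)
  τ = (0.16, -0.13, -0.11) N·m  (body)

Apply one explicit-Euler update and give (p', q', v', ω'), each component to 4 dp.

p + v·dt = (-2.7080, -1.4140, -2.4280)
v' = v + a·dt = (-0.5280, -0.6800, -1.4880)
(τ − ω×Iω)/I = (1.8250, -1.3067, -0.1964)
ω' = ω + α·dt = (1.1365, -1.5261, -1.5039)
Hamilton product q⊗(0,ω) = (-0.0956044, -0.4910406, -0.7657375, -2.2075747)
q + ½dt·q⊗(0,ω), renormalized = (0.6853, 0.3922, 0.5214, -0.3236)

p' = (-2.7080, -1.4140, -2.4280)
q' = (0.6853, 0.3922, 0.5214, -0.3236)
v' = (-0.5280, -0.6800, -1.4880)
ω' = (1.1365, -1.5261, -1.5039)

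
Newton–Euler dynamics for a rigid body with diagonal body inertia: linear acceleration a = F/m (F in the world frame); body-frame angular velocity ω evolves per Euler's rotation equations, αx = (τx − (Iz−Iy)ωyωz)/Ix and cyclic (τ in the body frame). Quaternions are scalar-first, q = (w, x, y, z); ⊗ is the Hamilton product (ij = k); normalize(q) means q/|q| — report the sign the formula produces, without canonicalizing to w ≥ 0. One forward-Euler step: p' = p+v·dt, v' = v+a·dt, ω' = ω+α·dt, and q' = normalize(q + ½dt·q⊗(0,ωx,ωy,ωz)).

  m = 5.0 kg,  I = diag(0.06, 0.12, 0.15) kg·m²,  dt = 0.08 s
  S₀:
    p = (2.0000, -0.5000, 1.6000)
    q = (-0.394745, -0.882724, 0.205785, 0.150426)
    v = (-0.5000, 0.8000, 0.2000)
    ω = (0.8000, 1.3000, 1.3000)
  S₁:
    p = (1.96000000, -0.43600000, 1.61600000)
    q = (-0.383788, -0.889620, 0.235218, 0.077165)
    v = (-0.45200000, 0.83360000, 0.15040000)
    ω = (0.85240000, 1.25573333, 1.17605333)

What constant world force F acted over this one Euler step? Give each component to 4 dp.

F = (3.0000, 2.1000, -3.1000)

Δv = v₁−v₀ = (0.04800000, 0.03360000, -0.04960000)
m·(v₁−v₀)/dt = (3.0000, 2.1000, -3.1000)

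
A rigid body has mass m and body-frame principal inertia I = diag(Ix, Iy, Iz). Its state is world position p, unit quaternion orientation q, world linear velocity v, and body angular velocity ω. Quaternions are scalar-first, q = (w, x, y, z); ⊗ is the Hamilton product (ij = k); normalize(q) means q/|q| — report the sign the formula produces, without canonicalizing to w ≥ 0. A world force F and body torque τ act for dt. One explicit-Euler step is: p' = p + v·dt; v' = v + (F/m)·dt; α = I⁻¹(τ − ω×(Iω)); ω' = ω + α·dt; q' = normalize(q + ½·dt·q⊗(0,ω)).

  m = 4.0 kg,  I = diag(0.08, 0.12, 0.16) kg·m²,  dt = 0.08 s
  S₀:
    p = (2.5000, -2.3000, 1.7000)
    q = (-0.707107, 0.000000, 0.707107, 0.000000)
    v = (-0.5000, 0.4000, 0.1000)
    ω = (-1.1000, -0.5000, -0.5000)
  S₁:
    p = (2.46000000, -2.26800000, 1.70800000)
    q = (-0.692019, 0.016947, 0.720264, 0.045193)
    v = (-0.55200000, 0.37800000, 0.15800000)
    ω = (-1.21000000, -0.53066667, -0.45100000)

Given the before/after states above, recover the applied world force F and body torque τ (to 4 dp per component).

F = (-2.6000, -1.1000, 2.9000)
τ = (-0.1000, -0.0900, 0.1200)

Δω = ω₁−ω₀ = (-0.11000000, -0.03066667, 0.04900000)
I·α + gyro = (-0.1000, -0.0900, 0.1200)
Δv = v₁−v₀ = (-0.05200000, -0.02200000, 0.05800000)
m·(v₁−v₀)/dt = (-2.6000, -1.1000, 2.9000)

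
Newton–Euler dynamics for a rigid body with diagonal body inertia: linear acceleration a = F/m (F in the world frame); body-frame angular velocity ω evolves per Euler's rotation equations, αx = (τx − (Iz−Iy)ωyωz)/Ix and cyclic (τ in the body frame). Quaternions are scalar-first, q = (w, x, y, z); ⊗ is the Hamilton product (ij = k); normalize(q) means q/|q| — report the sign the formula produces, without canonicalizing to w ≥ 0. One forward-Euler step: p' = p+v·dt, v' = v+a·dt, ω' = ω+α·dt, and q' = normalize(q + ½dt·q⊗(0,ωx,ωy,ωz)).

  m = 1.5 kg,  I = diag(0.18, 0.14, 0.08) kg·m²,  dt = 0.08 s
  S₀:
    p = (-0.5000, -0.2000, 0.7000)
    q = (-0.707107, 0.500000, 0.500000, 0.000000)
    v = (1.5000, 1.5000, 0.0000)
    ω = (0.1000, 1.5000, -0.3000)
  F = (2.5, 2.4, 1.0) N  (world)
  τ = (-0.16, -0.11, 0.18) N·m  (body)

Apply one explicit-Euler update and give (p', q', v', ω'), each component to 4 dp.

p' = (-0.3800, -0.0800, 0.7000)
q' = (-0.7377, 0.4903, 0.4627, 0.0364)
v' = (1.6333, 1.6280, 0.0533)
ω' = (0.0169, 1.4389, -0.1140)

precession coupling ω×(Iω) = (0.0270, -0.0030, -0.0060)
(τ − ω×Iω)/I = (-1.0389, -0.7643, 2.3250)
new body rate ω' = (0.0169, 1.4389, -0.1140)
Hamilton product q⊗(0,ω) = (-0.8000000, -0.2207107, -0.9106605, 0.9121321)
q + ½dt·q⊗(0,ω), renormalized = (-0.7377, 0.4903, 0.4627, 0.0364)
linear accel F/m = (1.6667, 1.6000, 0.6667)
p + v·dt = (-0.3800, -0.0800, 0.7000)
new velocity v' = (1.6333, 1.6280, 0.0533)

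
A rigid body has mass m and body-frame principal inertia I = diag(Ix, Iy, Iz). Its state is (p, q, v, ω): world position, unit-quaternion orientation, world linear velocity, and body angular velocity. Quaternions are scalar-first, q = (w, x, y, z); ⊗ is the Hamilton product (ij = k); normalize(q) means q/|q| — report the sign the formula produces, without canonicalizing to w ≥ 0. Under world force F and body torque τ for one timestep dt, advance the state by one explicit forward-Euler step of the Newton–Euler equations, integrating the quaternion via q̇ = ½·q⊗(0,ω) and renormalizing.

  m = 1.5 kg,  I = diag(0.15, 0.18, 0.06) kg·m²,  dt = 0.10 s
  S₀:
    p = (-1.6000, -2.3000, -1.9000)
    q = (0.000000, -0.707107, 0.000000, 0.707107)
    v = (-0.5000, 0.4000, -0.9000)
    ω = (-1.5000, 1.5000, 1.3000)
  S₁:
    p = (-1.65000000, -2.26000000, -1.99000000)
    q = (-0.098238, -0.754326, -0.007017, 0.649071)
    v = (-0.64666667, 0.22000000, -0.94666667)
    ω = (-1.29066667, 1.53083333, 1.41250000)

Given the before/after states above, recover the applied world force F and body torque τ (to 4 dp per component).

F = (-2.2000, -2.7000, -0.7000)
τ = (0.0800, -0.1200, 0.0000)

rate change Δω = (0.20933333, 0.03083333, 0.11250000)
ω₀×(Iω₀) = (-0.2340, -0.1755, -0.0675)
I·α + gyro = (0.0800, -0.1200, 0.0000)
Δv = v₁−v₀ = (-0.14666667, -0.18000000, -0.04666667)
F = m·Δv/dt = (-2.2000, -2.7000, -0.7000)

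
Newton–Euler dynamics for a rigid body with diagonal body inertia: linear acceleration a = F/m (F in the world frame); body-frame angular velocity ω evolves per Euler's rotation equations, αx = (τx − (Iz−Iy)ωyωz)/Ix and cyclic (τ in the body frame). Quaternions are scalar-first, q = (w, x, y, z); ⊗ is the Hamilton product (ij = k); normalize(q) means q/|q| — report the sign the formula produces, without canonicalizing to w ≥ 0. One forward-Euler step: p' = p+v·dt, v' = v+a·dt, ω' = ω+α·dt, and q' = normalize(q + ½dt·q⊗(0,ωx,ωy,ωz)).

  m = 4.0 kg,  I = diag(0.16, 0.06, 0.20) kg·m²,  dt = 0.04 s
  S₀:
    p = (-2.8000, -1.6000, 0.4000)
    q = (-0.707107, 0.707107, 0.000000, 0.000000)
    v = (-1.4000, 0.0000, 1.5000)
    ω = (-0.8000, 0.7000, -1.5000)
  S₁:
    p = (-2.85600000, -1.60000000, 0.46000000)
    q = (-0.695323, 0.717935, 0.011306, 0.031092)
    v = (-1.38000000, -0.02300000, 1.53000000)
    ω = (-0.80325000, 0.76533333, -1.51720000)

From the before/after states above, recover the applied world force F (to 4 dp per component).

F = (2.0000, -2.3000, 3.0000)

Δv = v₁−v₀ = (0.02000000, -0.02300000, 0.03000000)
applied force F = (2.0000, -2.3000, 3.0000)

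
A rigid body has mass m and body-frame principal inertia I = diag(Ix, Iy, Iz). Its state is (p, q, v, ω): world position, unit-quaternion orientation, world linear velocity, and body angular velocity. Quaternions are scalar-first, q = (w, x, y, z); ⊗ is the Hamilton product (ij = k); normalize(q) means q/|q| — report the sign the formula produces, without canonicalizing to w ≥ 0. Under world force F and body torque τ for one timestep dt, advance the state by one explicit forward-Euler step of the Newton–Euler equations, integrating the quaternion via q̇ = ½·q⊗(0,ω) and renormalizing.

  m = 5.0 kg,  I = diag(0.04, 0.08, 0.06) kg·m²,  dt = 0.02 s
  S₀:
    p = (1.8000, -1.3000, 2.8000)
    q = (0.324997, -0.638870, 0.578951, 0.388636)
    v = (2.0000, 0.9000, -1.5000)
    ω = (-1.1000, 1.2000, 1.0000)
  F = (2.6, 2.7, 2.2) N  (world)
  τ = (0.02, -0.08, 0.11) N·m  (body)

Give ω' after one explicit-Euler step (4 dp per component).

ω' = (-1.0780, 1.1745, 1.0543)

angular accel α = (1.1000, -1.2750, 2.7133)
ω' = ω + α·dt = (-1.0780, 1.1745, 1.0543)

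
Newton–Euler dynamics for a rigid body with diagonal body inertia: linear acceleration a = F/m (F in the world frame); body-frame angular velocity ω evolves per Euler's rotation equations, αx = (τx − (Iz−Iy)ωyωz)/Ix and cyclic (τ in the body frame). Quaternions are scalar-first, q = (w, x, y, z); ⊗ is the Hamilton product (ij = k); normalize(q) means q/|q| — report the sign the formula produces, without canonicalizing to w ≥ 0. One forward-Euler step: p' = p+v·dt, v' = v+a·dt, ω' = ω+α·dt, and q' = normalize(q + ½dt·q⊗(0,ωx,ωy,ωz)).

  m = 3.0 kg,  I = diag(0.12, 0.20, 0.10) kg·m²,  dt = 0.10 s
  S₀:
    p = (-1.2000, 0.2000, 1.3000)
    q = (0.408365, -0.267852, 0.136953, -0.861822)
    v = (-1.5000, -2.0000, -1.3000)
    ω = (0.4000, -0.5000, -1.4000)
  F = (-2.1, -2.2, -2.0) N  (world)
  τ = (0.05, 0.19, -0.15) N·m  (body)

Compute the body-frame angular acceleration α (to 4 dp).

ω×(Iω) gyroscopic = (-0.0700, -0.0112, -0.0160)
(τ − ω×Iω)/I = (1.0000, 1.0060, -1.3400)

α = (1.0000, 1.0060, -1.3400)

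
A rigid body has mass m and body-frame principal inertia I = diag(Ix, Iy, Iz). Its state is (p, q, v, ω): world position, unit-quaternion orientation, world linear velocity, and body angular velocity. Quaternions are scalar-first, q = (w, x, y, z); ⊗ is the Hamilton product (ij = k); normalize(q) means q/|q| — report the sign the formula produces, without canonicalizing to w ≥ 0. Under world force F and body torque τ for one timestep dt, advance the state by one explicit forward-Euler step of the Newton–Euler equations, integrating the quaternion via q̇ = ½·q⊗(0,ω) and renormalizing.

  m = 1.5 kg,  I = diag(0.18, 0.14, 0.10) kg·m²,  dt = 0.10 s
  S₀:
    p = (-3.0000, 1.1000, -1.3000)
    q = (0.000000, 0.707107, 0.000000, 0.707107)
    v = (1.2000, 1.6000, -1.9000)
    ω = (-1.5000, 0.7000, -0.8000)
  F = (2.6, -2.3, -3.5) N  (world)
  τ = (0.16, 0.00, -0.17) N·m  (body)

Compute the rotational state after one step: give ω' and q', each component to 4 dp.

precession coupling ω×(Iω) = (0.0224, 0.0960, 0.0420)
(τ − ω×Iω)/I = (0.7644, -0.6857, -2.1200)
ω + α·dt = (-1.4236, 0.6314, -1.0120)
2q̇ = q⊗(0,ω) = (1.6263461, -0.4949749, -0.4949749, 0.4949749)
q' = normalize(q + ½dt·q⊗(0,ω)) = (0.0810, 0.6795, -0.0246, 0.7288)

ω' = (-1.4236, 0.6314, -1.0120)
q' = (0.0810, 0.6795, -0.0246, 0.7288)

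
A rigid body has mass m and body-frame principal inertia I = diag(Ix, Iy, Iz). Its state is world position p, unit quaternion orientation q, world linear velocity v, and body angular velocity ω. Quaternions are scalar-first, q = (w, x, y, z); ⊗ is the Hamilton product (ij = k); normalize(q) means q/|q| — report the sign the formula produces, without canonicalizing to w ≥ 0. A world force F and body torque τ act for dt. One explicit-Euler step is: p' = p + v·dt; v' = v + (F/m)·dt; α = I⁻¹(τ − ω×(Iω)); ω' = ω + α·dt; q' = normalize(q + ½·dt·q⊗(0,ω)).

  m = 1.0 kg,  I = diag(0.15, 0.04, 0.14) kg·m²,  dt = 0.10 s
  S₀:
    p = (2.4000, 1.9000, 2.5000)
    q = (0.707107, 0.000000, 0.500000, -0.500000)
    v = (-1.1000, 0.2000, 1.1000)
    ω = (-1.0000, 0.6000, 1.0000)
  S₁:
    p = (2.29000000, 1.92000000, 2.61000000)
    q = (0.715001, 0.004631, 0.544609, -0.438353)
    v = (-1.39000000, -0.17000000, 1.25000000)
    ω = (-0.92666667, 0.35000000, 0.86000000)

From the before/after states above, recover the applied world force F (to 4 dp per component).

F = (-2.9000, -3.7000, 1.5000)

velocity change Δv = (-0.29000000, -0.37000000, 0.15000000)
F = m·Δv/dt = (-2.9000, -3.7000, 1.5000)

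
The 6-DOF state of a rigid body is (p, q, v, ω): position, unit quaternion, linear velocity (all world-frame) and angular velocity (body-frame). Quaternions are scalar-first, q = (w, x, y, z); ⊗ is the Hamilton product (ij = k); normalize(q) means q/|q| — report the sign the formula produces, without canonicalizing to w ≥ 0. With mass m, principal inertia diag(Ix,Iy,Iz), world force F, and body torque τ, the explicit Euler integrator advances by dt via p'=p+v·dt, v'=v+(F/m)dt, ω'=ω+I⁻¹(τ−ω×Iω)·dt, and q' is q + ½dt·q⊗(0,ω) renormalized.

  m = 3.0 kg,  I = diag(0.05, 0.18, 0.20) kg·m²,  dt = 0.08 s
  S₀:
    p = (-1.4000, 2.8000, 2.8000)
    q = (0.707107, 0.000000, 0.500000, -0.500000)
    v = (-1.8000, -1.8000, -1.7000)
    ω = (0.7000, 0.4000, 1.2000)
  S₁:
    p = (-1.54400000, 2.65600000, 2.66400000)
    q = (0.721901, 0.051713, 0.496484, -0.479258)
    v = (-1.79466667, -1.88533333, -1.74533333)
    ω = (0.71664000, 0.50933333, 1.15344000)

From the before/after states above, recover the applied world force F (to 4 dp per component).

velocity change Δv = (0.00533333, -0.08533333, -0.04533333)
m·(v₁−v₀)/dt = (0.2000, -3.2000, -1.7000)

F = (0.2000, -3.2000, -1.7000)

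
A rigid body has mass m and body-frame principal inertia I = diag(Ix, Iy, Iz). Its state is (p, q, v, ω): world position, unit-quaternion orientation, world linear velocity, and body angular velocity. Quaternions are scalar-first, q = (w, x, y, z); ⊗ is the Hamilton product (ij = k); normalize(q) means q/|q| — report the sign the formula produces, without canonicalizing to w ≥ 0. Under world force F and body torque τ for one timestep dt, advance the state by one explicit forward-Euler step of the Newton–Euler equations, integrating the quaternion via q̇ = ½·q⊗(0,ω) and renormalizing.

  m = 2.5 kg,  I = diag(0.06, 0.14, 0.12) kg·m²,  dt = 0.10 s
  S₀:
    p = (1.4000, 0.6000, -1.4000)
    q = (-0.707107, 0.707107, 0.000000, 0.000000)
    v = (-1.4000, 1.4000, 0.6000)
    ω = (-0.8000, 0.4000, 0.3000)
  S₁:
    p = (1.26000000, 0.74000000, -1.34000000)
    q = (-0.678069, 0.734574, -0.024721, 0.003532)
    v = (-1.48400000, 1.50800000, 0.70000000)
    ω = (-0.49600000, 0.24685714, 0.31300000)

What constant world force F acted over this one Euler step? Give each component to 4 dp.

velocity change Δv = (-0.08400000, 0.10800000, 0.10000000)
F = m·Δv/dt = (-2.1000, 2.7000, 2.5000)

F = (-2.1000, 2.7000, 2.5000)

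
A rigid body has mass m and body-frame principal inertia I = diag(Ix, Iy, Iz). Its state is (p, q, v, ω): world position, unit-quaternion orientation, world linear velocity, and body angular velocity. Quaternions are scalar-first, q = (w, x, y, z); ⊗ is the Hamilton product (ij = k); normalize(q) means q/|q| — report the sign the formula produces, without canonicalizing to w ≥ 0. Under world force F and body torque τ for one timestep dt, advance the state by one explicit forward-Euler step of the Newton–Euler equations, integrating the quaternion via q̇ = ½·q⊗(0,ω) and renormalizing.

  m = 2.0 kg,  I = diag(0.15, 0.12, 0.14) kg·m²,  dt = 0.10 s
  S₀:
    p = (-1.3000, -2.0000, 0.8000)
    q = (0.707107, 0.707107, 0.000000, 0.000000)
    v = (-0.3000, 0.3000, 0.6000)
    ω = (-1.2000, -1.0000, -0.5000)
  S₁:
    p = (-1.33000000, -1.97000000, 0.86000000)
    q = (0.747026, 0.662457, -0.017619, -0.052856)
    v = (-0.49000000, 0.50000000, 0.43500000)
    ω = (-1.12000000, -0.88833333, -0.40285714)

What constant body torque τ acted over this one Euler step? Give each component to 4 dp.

τ = (0.1300, 0.1400, 0.1000)

Δω = ω₁−ω₀ = (0.08000000, 0.11166667, 0.09714286)
applied torque τ = (0.1300, 0.1400, 0.1000)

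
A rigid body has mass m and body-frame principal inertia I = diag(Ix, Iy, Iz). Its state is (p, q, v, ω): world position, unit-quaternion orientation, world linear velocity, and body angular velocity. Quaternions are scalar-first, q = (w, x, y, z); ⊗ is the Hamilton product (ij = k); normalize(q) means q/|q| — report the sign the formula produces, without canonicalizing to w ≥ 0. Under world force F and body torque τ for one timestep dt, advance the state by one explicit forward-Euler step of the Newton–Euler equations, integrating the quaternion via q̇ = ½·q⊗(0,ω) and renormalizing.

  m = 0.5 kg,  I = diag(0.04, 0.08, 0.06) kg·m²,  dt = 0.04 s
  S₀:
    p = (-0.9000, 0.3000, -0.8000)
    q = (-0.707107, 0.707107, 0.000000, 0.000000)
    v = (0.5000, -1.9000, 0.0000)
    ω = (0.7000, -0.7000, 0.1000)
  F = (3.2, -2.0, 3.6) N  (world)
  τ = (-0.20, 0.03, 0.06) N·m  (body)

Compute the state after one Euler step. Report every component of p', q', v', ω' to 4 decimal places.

p' = (-0.8800, 0.2240, -0.8000)
q' = (-0.7169, 0.6971, 0.0085, -0.0113)
v' = (0.7560, -2.0600, 0.2880)
ω' = (0.4986, -0.6843, 0.1531)

a = (6.4000, -4.0000, 7.2000)
new position p' = (-0.8800, 0.2240, -0.8000)
new velocity v' = (0.7560, -2.0600, 0.2880)
α = I⁻¹(τ − ω×Iω) = (-5.0350, 0.3925, 1.3267)
ω' = ω + α·dt = (0.4986, -0.6843, 0.1531)
q⊗(0,ω) = (-0.4949749, -0.4949749, 0.4242642, -0.5656856)
q + ½dt·q⊗(0,ω), renormalized = (-0.7169, 0.6971, 0.0085, -0.0113)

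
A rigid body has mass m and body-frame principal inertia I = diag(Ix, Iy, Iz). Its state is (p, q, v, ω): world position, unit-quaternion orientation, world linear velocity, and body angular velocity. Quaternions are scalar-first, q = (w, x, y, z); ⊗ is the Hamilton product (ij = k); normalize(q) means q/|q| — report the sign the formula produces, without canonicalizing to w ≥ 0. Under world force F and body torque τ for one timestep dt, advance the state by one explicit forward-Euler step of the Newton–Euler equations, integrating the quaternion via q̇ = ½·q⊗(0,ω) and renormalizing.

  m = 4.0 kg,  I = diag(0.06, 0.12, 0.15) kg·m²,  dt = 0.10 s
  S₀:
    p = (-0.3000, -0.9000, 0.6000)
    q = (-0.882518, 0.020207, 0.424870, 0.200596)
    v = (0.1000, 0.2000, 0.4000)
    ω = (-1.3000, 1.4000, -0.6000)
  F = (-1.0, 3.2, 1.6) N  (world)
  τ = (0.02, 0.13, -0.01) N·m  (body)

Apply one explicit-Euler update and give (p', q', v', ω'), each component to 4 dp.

new position p' = (-0.2900, -0.8800, 0.6400)
new velocity v' = (0.0750, 0.2800, 0.4400)
gyro term ω×Iω = (-0.0252, -0.0702, -0.1092)
angular accel α = (0.7533, 1.6683, 0.6613)
new body rate ω' = (-1.2247, 1.5668, -0.5339)
2q̇ = q⊗(0,ω) = (-0.4481913, 0.6115170, -1.4841758, 1.1101316)
updated quaternion q' = (-0.9004, 0.0505, 0.3489, 0.2548)

p' = (-0.2900, -0.8800, 0.6400)
q' = (-0.9004, 0.0505, 0.3489, 0.2548)
v' = (0.0750, 0.2800, 0.4400)
ω' = (-1.2247, 1.5668, -0.5339)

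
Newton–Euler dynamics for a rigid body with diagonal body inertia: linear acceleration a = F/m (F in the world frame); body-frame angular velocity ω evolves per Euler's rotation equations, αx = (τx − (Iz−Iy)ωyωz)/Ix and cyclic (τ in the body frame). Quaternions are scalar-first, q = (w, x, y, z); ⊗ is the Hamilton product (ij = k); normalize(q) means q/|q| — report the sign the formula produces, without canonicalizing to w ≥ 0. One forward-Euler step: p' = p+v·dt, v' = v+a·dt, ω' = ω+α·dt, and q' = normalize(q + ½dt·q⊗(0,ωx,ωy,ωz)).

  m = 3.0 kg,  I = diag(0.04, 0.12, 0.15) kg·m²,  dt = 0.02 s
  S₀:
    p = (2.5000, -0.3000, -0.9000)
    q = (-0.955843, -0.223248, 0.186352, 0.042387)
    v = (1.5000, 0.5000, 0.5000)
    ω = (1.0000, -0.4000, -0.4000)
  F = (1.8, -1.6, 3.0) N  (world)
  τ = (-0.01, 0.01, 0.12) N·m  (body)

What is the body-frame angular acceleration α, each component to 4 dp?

gyro term ω×Iω = (0.0048, 0.0440, -0.0320)
α = I⁻¹(τ − ω×Iω) = (-0.3700, -0.2833, 1.0133)

α = (-0.3700, -0.2833, 1.0133)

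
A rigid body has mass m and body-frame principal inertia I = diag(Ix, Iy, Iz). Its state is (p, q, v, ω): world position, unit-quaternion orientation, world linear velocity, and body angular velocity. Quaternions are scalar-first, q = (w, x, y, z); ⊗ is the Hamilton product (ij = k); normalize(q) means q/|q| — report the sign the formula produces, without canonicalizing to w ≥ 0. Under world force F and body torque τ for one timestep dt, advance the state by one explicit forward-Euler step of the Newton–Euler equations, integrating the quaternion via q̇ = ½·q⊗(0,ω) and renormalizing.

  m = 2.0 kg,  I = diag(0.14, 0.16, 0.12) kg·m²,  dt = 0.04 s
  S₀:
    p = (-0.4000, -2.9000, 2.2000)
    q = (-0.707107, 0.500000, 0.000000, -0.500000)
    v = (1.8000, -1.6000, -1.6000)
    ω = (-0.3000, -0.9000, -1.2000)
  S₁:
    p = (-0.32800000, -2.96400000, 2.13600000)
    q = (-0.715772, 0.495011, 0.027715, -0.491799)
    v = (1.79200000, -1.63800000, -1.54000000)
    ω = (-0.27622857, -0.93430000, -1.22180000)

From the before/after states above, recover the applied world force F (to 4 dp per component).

F = (-0.4000, -1.9000, 3.0000)

velocity change Δv = (-0.00800000, -0.03800000, 0.06000000)
m·(v₁−v₀)/dt = (-0.4000, -1.9000, 3.0000)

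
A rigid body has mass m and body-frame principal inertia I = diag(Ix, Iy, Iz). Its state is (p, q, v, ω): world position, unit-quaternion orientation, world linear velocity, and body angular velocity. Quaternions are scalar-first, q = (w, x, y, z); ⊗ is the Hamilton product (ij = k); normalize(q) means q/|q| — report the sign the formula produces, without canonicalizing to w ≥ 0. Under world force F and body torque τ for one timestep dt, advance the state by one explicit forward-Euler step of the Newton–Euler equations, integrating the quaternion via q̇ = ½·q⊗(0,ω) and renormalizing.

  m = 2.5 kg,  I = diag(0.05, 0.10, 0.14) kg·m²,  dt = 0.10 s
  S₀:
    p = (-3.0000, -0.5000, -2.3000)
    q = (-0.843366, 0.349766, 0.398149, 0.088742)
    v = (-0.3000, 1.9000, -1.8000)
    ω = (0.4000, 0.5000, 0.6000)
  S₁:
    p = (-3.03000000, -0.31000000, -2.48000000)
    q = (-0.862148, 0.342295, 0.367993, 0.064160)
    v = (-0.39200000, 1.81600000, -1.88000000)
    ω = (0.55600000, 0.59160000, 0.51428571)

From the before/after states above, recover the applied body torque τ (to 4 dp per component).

ω₁ − ω₀ = (0.15600000, 0.09160000, -0.08571429)
gyro term ω₀×Iω₀ = (0.0120, -0.0216, 0.0100)
I·α + gyro = (0.0900, 0.0700, -0.1100)

τ = (0.0900, 0.0700, -0.1100)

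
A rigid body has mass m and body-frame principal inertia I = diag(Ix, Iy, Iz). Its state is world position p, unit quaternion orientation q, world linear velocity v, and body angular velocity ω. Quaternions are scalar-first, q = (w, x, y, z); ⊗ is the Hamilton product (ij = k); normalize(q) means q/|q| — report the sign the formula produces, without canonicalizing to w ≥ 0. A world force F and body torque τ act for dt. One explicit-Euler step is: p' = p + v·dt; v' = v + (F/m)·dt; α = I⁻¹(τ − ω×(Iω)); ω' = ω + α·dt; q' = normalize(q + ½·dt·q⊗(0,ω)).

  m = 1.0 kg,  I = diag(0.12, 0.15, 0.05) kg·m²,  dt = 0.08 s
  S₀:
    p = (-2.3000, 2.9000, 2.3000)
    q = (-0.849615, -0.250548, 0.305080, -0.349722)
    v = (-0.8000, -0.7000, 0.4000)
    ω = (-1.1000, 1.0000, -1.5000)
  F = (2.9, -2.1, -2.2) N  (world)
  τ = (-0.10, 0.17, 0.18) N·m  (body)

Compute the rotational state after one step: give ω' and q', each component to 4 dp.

(τ − ω×Iω)/I = (-2.0833, 0.3633, 4.2600)
ω + α·dt = (-1.2667, 1.0291, -1.1592)
2q̇ = q⊗(0,ω) = (-1.1052658, 0.8266785, -0.8407428, 1.3594625)
updated quaternion q' = (-0.8907, -0.2167, 0.2705, -0.2943)

ω' = (-1.2667, 1.0291, -1.1592)
q' = (-0.8907, -0.2167, 0.2705, -0.2943)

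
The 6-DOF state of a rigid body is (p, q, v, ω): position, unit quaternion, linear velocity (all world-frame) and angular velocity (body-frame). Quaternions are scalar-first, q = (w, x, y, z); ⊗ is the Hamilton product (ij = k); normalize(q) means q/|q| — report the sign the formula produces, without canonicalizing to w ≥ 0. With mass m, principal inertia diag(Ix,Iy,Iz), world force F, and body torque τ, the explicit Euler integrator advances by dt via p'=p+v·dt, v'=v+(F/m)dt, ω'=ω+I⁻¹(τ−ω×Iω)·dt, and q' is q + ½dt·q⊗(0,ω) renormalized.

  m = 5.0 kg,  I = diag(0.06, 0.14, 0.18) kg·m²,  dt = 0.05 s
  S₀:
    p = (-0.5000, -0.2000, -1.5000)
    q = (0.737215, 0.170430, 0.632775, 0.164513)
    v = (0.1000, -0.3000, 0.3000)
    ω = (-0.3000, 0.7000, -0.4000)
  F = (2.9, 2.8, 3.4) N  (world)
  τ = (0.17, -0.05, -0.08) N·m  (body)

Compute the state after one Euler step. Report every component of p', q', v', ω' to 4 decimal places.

p' = (-0.4950, -0.2150, -1.4850)
q' = (0.7289, 0.1557, 0.6460, 0.1648)
v' = (0.1290, -0.2720, 0.3340)
ω' = (-0.1490, 0.6873, -0.4176)

a = (0.5800, 0.5600, 0.6800)
p' = p + v·dt = (-0.4950, -0.2150, -1.4850)
new velocity v' = (0.1290, -0.2720, 0.3340)
α = I⁻¹(τ − ω×Iω) = (3.0200, -0.2543, -0.3511)
ω + α·dt = (-0.1490, 0.6873, -0.4176)
2q̇ = q⊗(0,ω) = (-0.3260083, -0.5894336, 0.5348686, 0.0142475)
q + ½dt·q⊗(0,ω), renormalized = (0.7289, 0.1557, 0.6460, 0.1648)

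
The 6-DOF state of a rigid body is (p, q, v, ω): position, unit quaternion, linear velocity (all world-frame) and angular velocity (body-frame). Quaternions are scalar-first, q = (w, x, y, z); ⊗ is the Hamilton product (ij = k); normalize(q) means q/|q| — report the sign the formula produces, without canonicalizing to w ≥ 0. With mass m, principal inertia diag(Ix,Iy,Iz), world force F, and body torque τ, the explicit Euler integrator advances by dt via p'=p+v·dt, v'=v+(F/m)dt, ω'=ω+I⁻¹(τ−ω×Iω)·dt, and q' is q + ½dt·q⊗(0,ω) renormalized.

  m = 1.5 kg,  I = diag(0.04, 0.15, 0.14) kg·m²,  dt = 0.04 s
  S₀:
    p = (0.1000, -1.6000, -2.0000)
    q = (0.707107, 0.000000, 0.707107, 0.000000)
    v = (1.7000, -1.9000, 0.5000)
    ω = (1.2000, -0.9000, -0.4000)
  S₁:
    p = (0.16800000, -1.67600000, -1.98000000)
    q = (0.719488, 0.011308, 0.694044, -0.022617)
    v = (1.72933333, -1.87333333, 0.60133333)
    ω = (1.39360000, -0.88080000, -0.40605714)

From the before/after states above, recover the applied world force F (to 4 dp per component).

F = (1.1000, 1.0000, 3.8000)

velocity change Δv = (0.02933333, 0.02666667, 0.10133333)
F = m·Δv/dt = (1.1000, 1.0000, 3.8000)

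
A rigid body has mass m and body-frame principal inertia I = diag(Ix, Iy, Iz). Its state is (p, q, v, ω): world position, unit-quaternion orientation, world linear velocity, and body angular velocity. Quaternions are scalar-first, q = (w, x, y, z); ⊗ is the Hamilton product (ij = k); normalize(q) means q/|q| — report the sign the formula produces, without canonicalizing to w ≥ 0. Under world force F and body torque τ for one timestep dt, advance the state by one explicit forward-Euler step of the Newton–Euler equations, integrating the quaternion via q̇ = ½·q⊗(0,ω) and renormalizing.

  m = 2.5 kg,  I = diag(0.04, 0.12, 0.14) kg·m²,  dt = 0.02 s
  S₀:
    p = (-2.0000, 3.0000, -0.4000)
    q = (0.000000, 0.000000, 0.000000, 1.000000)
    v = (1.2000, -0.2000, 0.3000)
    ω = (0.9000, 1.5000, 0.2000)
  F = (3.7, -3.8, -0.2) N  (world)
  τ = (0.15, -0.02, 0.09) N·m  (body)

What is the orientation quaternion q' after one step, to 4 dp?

q' = (-0.0020, -0.0150, 0.0090, 0.9998)

Hamilton product q⊗(0,ω) = (-0.2000000, -1.5000000, 0.9000000, 0.0000000)
q + ½dt·q⊗(0,ω), renormalized = (-0.0020, -0.0150, 0.0090, 0.9998)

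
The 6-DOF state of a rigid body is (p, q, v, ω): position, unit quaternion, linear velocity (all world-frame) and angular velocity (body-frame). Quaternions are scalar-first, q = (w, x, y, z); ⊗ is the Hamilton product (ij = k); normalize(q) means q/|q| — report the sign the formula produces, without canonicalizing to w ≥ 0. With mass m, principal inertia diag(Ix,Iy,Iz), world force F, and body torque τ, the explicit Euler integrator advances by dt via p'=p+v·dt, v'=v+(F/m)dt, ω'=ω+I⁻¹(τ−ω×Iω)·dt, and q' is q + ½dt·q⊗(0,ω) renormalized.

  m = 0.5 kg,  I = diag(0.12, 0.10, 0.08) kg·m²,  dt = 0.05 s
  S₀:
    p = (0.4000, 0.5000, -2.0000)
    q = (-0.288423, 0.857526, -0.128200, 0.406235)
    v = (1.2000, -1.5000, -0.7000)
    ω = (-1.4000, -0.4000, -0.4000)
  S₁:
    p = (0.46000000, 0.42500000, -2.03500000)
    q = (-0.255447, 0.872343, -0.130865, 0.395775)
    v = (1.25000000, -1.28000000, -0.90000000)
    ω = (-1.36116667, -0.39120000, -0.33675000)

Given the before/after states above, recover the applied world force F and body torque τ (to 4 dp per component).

F = (0.5000, 2.2000, -2.0000)
τ = (0.0900, 0.0400, 0.0900)

ω₁ − ω₀ = (0.03883333, 0.00880000, 0.06325000)
gyro term ω₀×Iω₀ = (-0.0032, 0.0224, -0.0112)
τ = I·(Δω/dt) + ω₀×(Iω₀) = (0.0900, 0.0400, 0.0900)
Δv = v₁−v₀ = (0.05000000, 0.22000000, -0.20000000)
F = m·Δv/dt = (0.5000, 2.2000, -2.0000)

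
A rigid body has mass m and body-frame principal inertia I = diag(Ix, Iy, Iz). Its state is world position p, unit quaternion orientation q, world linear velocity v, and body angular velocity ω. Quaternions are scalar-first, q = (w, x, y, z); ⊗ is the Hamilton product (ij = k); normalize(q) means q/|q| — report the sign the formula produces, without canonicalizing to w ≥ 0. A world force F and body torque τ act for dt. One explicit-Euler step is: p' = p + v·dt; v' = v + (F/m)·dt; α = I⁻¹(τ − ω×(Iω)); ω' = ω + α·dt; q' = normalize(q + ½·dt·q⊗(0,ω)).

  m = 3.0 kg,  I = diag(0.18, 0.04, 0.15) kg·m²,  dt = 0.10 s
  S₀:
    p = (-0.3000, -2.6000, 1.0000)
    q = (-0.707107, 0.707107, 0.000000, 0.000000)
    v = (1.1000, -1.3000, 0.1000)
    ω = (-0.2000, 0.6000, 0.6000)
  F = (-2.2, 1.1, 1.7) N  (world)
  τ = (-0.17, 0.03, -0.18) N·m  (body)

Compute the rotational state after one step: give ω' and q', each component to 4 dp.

gyro term ω×Iω = (0.0396, -0.0036, 0.0168)
angular accel α = (-1.1644, 0.8400, -1.3120)
ω' = ω + α·dt = (-0.3164, 0.6840, 0.4688)
2q̇ = q⊗(0,ω) = (0.1414214, 0.1414214, -0.8485284, 0.0000000)
updated quaternion q' = (-0.6994, 0.7135, -0.0424, 0.0000)

ω' = (-0.3164, 0.6840, 0.4688)
q' = (-0.6994, 0.7135, -0.0424, 0.0000)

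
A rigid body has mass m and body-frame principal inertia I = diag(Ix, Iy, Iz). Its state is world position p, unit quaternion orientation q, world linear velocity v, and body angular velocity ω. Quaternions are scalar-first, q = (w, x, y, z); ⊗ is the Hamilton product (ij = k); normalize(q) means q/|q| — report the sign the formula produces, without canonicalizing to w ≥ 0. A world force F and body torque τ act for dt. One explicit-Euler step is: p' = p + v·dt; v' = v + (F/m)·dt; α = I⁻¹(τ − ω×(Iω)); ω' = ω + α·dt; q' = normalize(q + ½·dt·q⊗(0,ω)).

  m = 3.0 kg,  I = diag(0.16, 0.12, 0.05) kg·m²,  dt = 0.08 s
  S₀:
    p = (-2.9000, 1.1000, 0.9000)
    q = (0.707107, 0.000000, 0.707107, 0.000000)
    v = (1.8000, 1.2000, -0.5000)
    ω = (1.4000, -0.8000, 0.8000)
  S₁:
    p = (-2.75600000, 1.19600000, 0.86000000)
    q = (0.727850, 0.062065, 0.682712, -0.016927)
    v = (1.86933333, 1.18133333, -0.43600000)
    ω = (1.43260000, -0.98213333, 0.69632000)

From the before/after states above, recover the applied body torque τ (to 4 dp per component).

τ = (0.1100, -0.1500, -0.0200)

Δω = ω₁−ω₀ = (0.03260000, -0.18213333, -0.10368000)
ω₀×(Iω₀) = (0.0448, 0.1232, 0.0448)
τ = I·(Δω/dt) + ω₀×(Iω₀) = (0.1100, -0.1500, -0.0200)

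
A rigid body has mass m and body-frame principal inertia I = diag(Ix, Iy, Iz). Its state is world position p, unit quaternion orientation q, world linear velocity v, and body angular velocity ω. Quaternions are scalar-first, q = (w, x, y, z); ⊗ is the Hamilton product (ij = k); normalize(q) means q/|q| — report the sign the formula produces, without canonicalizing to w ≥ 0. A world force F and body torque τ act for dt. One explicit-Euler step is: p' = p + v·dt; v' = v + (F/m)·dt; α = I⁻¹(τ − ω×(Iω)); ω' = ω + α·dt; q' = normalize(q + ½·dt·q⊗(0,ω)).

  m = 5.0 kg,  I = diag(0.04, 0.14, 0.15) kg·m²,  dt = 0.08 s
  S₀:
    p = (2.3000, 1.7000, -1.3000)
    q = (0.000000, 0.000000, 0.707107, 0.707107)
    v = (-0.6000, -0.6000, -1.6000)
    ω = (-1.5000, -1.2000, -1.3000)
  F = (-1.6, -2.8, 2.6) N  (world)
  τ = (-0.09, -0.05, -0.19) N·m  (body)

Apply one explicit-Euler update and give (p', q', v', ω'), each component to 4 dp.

(τ − ω×Iω)/I = (-2.6400, 1.1750, -2.4667)
ω' = ω + α·dt = (-1.7112, -1.1060, -1.4973)
Hamilton product q⊗(0,ω) = (1.7677675, -0.0707107, -1.0606605, 1.0606605)
q + ½dt·q⊗(0,ω), renormalized = (0.0704, -0.0028, 0.6618, 0.7463)
a = F/m = (-0.3200, -0.5600, 0.5200)
p' = p + v·dt = (2.2520, 1.6520, -1.4280)
new velocity v' = (-0.6256, -0.6448, -1.5584)

p' = (2.2520, 1.6520, -1.4280)
q' = (0.0704, -0.0028, 0.6618, 0.7463)
v' = (-0.6256, -0.6448, -1.5584)
ω' = (-1.7112, -1.1060, -1.4973)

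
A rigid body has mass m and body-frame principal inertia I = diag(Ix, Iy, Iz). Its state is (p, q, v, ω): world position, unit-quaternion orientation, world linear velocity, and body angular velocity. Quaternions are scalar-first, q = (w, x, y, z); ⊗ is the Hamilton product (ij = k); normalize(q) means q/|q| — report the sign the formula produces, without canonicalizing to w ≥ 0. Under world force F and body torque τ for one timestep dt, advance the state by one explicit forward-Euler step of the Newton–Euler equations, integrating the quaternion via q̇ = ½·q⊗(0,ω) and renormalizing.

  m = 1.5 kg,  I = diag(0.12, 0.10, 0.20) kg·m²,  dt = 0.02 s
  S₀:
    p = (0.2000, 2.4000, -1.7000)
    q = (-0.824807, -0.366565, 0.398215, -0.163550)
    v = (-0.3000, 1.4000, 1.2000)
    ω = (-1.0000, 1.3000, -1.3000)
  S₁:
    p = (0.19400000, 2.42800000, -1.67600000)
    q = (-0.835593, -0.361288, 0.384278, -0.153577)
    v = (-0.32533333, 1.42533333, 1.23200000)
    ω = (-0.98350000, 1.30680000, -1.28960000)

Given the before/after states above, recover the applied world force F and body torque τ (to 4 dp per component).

F = (-1.9000, 1.9000, 2.4000)
τ = (-0.0700, -0.0700, 0.1300)

ω₁ − ω₀ = (0.01650000, 0.00680000, 0.01040000)
I·α + gyro = (-0.0700, -0.0700, 0.1300)
Δv = v₁−v₀ = (-0.02533333, 0.02533333, 0.03200000)
F = m·Δv/dt = (-1.9000, 1.9000, 2.4000)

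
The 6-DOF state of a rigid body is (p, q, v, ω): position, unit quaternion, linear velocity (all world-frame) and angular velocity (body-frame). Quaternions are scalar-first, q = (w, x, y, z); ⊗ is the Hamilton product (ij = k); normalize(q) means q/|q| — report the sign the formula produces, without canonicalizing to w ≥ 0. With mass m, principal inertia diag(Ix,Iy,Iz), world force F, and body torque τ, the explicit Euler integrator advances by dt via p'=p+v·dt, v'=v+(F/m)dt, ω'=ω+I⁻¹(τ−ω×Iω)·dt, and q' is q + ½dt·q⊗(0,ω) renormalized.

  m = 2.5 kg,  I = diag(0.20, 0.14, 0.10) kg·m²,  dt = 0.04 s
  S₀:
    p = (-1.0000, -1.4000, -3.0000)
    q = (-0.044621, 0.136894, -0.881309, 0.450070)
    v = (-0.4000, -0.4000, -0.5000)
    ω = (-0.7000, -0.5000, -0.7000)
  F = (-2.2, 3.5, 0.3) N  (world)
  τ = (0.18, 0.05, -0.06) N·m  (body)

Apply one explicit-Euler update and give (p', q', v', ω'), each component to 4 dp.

a = (-0.8800, 1.4000, 0.1200)
p + v·dt = (-1.0160, -1.4160, -3.0200)
v + (F/m)dt = (-0.4352, -0.3440, -0.4952)
gyro term ω×Iω = (-0.0140, 0.0490, -0.0210)
α = I⁻¹(τ − ω×Iω) = (0.9700, 0.0071, -0.3900)
ω' = ω + α·dt = (-0.6612, -0.4997, -0.7156)
2q̇ = q⊗(0,ω) = (-0.0297797, 0.8731860, -0.1969127, -0.6541286)
q' = normalize(q + ½dt·q⊗(0,ω)) = (-0.0452, 0.1543, -0.8850, 0.4369)

p' = (-1.0160, -1.4160, -3.0200)
q' = (-0.0452, 0.1543, -0.8850, 0.4369)
v' = (-0.4352, -0.3440, -0.4952)
ω' = (-0.6612, -0.4997, -0.7156)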